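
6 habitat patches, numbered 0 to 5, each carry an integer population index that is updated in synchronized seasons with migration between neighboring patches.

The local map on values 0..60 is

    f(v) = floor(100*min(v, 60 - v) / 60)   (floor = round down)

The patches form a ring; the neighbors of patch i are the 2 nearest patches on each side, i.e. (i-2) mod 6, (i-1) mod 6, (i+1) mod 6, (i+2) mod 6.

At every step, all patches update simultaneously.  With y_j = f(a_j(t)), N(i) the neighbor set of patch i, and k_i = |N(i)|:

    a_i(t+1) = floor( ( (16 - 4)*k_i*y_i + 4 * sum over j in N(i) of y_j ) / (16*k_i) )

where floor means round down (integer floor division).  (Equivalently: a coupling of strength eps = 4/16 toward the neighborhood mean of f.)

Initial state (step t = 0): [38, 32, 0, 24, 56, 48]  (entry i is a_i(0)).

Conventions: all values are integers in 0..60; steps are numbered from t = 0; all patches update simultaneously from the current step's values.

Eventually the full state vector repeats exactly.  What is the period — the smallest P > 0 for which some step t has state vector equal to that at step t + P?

Answer: 4
Key observation: The state at step 89, [45, 41, 41, 45, 44, 44], reappears at step 93 — and no state repeats earlier — so the cycle the system enters has period 4.

Derivation:
t=0: [38, 32, 0, 24, 56, 48]
t=1: [31, 40, 8, 34, 10, 23]
t=2: [42, 33, 18, 38, 20, 37]
t=3: [31, 42, 31, 36, 33, 37]
t=4: [46, 33, 46, 40, 44, 38]
t=5: [25, 40, 25, 32, 26, 34]
t=6: [40, 35, 40, 44, 42, 42]
t=7: [33, 38, 32, 27, 30, 30]
t=8: [45, 38, 45, 45, 49, 48]
t=9: [24, 32, 25, 24, 19, 21]
t=10: [39, 44, 40, 39, 33, 36]
t=11: [35, 28, 33, 35, 42, 38]
t=12: [40, 44, 43, 40, 32, 36]
t=13: [33, 27, 29, 33, 42, 38]
t=14: [43, 44, 46, 43, 33, 37]
t=15: [29, 26, 25, 29, 41, 36]
t=16: [45, 43, 41, 45, 34, 40]
t=17: [27, 28, 30, 27, 39, 32]
t=18: [44, 46, 48, 44, 37, 45]
t=19: [26, 23, 22, 26, 34, 25]
t=20: [42, 38, 37, 42, 42, 41]
t=21: [30, 35, 36, 30, 30, 31]
t=22: [48, 42, 41, 48, 49, 47]
t=23: [21, 28, 28, 21, 19, 21]
t=24: [36, 43, 43, 36, 32, 35]
t=25: [38, 30, 30, 38, 43, 40]
t=26: [37, 47, 46, 37, 30, 34]
t=27: [37, 24, 26, 37, 46, 41]
t=28: [37, 39, 40, 37, 26, 31]
t=29: [38, 36, 34, 38, 42, 45]
t=30: [35, 38, 41, 35, 31, 27]
t=31: [40, 36, 33, 40, 45, 44]
t=32: [33, 38, 41, 33, 27, 27]
t=33: [43, 37, 33, 43, 44, 44]
t=34: [29, 36, 41, 29, 27, 27]
t=35: [46, 40, 34, 46, 44, 45]
t=36: [25, 31, 38, 25, 26, 25]
t=37: [41, 45, 37, 41, 42, 41]
t=38: [31, 26, 35, 31, 30, 30]
t=39: [47, 43, 42, 47, 49, 49]
t=40: [21, 26, 28, 21, 19, 19]
t=41: [35, 41, 43, 35, 32, 32]
t=42: [40, 33, 30, 40, 44, 44]
t=43: [33, 42, 46, 33, 28, 28]
t=44: [42, 32, 27, 42, 44, 44]
t=45: [31, 42, 42, 31, 27, 27]
t=46: [45, 33, 33, 45, 44, 44]
t=47: [27, 41, 41, 27, 27, 27]
t=48: [43, 33, 33, 43, 44, 44]
t=49: [29, 41, 41, 29, 27, 27]
t=50: [45, 34, 34, 45, 44, 44]
t=51: [27, 39, 39, 27, 26, 26]
t=52: [43, 36, 36, 43, 42, 42]
t=53: [29, 37, 37, 29, 30, 30]
t=54: [47, 40, 40, 47, 49, 49]
t=55: [22, 30, 30, 22, 19, 19]
t=56: [37, 47, 47, 37, 32, 32]
t=57: [36, 24, 24, 36, 43, 43]
t=58: [38, 39, 39, 38, 30, 30]
t=59: [37, 36, 36, 37, 47, 47]
t=60: [36, 38, 38, 36, 24, 24]
t=61: [39, 36, 36, 39, 39, 39]
t=62: [35, 39, 39, 35, 35, 35]
t=63: [40, 36, 36, 40, 40, 40]
t=64: [33, 38, 38, 33, 33, 33]
t=65: [43, 37, 37, 43, 44, 44]
t=66: [29, 36, 36, 29, 27, 27]
t=67: [46, 41, 41, 46, 45, 45]
t=68: [24, 29, 29, 24, 25, 25]
t=69: [41, 46, 46, 41, 41, 41]
t=70: [30, 24, 24, 30, 30, 30]
t=71: [48, 41, 41, 48, 49, 49]
t=72: [21, 28, 28, 21, 19, 19]
t=73: [35, 43, 43, 35, 32, 32]
t=74: [40, 30, 30, 40, 44, 44]
t=75: [34, 46, 46, 34, 28, 28]
t=76: [40, 26, 26, 40, 44, 44]
t=77: [33, 40, 40, 33, 27, 27]
t=78: [43, 35, 35, 43, 44, 44]
t=79: [29, 38, 38, 29, 27, 27]
t=80: [46, 38, 38, 46, 44, 44]
t=81: [25, 33, 33, 25, 26, 26]
t=82: [41, 44, 44, 41, 42, 42]
t=83: [30, 26, 26, 30, 29, 29]
t=84: [48, 44, 44, 48, 47, 47]
t=85: [20, 24, 24, 20, 21, 21]
t=86: [34, 38, 38, 34, 35, 35]
t=87: [41, 37, 37, 41, 40, 40]
t=88: [32, 36, 36, 32, 33, 33]
t=89: [45, 41, 41, 45, 44, 44]
t=90: [25, 29, 29, 25, 26, 26]
t=91: [42, 46, 46, 42, 43, 43]
t=92: [28, 24, 24, 28, 27, 27]
t=93: [45, 41, 41, 45, 44, 44]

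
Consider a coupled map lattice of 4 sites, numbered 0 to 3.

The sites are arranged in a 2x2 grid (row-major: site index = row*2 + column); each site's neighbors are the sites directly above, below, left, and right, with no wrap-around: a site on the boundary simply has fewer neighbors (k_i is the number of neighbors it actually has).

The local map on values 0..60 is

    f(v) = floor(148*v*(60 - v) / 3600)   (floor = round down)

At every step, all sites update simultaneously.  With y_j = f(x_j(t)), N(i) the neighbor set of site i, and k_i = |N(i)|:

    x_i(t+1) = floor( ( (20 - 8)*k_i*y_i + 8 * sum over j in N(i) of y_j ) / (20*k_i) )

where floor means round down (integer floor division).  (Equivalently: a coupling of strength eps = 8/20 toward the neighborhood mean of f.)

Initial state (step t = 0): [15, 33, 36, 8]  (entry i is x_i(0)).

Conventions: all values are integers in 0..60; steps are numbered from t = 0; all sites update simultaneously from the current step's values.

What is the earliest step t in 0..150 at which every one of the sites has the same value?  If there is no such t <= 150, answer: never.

Answer: 3
Key observation: Synchronization is absorbing here: once all sites are equal they stay equal, and step 3 is the first all-equal step.

Derivation:
t=0: [15, 33, 36, 8]  (not all equal)
t=1: [30, 30, 29, 24]  (not all equal)
t=2: [36, 36, 36, 35]  (not all equal)
t=3: [35, 35, 35, 35]  (all equal)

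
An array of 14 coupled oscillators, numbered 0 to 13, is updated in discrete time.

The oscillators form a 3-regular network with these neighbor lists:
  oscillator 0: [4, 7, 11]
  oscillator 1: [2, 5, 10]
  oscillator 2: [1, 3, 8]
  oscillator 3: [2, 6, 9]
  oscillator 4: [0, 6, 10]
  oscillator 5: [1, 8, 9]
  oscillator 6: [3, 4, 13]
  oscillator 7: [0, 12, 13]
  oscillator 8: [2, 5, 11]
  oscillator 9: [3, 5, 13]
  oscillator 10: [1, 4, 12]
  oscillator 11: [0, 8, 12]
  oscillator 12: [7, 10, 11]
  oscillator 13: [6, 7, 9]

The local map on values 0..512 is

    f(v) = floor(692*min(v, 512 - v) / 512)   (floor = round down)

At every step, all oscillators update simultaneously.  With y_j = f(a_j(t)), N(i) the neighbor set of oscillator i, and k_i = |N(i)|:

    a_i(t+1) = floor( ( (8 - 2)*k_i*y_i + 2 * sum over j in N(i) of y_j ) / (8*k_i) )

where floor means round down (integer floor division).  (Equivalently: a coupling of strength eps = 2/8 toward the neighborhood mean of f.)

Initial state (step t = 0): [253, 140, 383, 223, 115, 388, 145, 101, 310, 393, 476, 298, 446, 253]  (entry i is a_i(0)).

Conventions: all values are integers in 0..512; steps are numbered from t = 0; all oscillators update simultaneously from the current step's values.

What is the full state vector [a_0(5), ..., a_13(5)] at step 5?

Simulating step by step:
t=0: [253, 140, 383, 223, 115, 388, 145, 101, 310, 393, 476, 298, 446, 253]
t=1: [304, 174, 194, 269, 164, 177, 212, 166, 257, 187, 72, 275, 106, 296]
t=2: [274, 226, 272, 312, 221, 248, 284, 227, 326, 260, 122, 304, 160, 281]
t=3: [314, 297, 311, 283, 289, 325, 304, 300, 266, 331, 191, 276, 224, 313]
t=4: [275, 282, 280, 298, 292, 261, 283, 284, 319, 252, 267, 313, 298, 268]
t=5: [312, 314, 306, 296, 302, 330, 308, 309, 271, 334, 322, 273, 292, 326]

Answer: [312, 314, 306, 296, 302, 330, 308, 309, 271, 334, 322, 273, 292, 326]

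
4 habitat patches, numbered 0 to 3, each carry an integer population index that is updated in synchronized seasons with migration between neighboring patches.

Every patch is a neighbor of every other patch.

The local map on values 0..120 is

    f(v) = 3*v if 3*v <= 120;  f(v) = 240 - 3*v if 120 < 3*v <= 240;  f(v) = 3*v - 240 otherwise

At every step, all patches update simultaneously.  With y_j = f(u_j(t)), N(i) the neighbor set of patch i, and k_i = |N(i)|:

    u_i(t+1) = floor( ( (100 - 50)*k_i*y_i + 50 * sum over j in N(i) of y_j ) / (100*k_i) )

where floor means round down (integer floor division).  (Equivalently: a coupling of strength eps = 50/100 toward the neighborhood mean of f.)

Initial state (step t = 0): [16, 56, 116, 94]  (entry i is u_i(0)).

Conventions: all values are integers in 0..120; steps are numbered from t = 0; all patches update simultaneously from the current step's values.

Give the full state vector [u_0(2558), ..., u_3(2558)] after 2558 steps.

Answer: [35, 37, 27, 33]
Key observation: The state at step 3, [101, 103, 93, 99], reappears at step 7: the system is in a cycle of period 4 from step 3 on.  Therefore the state at step 2558 equals the state at step 3 + ((2558 - 3) mod 4) = 6, which is [35, 37, 27, 33].

Derivation:
t=0: [16, 56, 116, 94]
t=1: [61, 69, 81, 59]
t=2: [45, 37, 27, 47]
t=3: [101, 103, 93, 99]
t=4: [59, 61, 51, 57]
t=5: [67, 65, 75, 69]
t=6: [35, 37, 27, 33]
t=7: [101, 103, 93, 99]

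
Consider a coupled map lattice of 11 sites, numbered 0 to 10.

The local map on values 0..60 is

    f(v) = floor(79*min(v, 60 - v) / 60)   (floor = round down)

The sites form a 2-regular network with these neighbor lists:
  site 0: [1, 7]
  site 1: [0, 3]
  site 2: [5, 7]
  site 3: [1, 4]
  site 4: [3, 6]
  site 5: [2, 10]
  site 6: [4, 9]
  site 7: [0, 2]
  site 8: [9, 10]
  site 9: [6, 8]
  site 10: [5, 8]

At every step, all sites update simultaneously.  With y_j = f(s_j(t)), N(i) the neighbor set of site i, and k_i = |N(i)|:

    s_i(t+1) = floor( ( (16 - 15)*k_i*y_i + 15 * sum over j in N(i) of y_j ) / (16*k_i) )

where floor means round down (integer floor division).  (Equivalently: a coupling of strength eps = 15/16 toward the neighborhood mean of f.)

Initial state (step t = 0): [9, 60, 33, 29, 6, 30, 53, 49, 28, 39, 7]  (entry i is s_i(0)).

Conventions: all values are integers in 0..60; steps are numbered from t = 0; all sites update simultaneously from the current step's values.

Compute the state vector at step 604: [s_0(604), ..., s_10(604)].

Answer: [32, 36, 29, 34, 36, 28, 32, 32, 29, 32, 28]
Key observation: The state at step 13, [33, 34, 36, 31, 34, 36, 33, 36, 36, 36, 36], reappears at step 17: the system is in a cycle of period 4 from step 13 on.  Therefore the state at step 604 equals the state at step 13 + ((604 - 13) mod 4) = 16, which is [32, 36, 29, 34, 36, 28, 32, 32, 29, 32, 28].

Derivation:
t=0: [9, 60, 33, 29, 6, 30, 53, 49, 28, 39, 7]
t=1: [7, 22, 27, 5, 22, 23, 16, 22, 19, 22, 35]
t=2: [26, 8, 29, 26, 14, 33, 27, 22, 29, 23, 27]
t=3: [19, 32, 31, 15, 33, 36, 24, 35, 32, 36, 36]
t=4: [33, 22, 31, 34, 25, 34, 32, 31, 31, 33, 33]
t=5: [33, 34, 36, 30, 34, 36, 33, 36, 35, 36, 35]
t=6: [32, 36, 31, 34, 36, 31, 32, 32, 31, 33, 31]
t=7: [33, 34, 37, 31, 34, 38, 33, 36, 36, 36, 38]
t=8: [32, 36, 29, 34, 36, 28, 32, 32, 29, 32, 29]
t=9: [33, 34, 36, 31, 34, 37, 33, 36, 37, 36, 37]
t=10: [32, 36, 30, 34, 36, 30, 32, 32, 30, 32, 30]
t=11: [33, 34, 37, 31, 34, 39, 33, 37, 37, 37, 39]
t=12: [32, 36, 28, 34, 36, 28, 32, 32, 28, 32, 28]
t=13: [33, 34, 36, 31, 34, 36, 33, 36, 36, 36, 36]
t=14: [32, 36, 31, 34, 36, 31, 32, 32, 31, 32, 31]
t=15: [33, 34, 37, 31, 34, 38, 33, 36, 37, 36, 38]
t=16: [32, 36, 29, 34, 36, 28, 32, 32, 29, 32, 28]
t=17: [33, 34, 36, 31, 34, 36, 33, 36, 36, 36, 36]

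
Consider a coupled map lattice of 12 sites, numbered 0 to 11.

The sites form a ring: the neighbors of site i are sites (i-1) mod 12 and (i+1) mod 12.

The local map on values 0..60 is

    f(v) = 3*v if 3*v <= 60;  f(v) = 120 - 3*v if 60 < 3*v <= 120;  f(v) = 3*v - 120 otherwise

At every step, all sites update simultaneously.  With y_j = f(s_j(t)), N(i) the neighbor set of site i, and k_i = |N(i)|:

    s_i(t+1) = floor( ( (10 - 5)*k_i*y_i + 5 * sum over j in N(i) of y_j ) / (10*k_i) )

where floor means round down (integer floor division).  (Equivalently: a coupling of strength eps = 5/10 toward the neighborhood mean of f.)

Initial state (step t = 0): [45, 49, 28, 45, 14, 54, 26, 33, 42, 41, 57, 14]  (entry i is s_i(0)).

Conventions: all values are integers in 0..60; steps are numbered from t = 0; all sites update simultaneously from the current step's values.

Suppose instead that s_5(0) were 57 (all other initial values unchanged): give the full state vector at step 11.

Answer: [50, 31, 12, 9, 10, 11, 19, 23, 18, 27, 47, 55]
Key observation: This trace re-runs the system from the modified initial state.

Derivation:
t=0: [45, 49, 28, 45, 14, 57, 26, 33, 42, 41, 57, 14]
t=1: [24, 26, 28, 27, 37, 46, 39, 22, 9, 15, 36, 37]
t=2: [36, 42, 38, 30, 18, 12, 19, 34, 38, 32, 19, 19]
t=3: [21, 7, 12, 30, 43, 45, 42, 24, 13, 27, 48, 45]
t=4: [37, 33, 30, 26, 15, 11, 18, 35, 41, 35, 25, 27]
t=5: [19, 20, 30, 39, 41, 41, 39, 21, 9, 19, 36, 33]
t=6: [48, 51, 30, 9, 3, 3, 16, 36, 42, 38, 25, 27]
t=7: [30, 30, 30, 23, 13, 18, 29, 19, 7, 15, 33, 36]
t=8: [25, 30, 35, 42, 45, 45, 44, 42, 36, 33, 24, 18]
t=9: [43, 30, 16, 10, 12, 14, 11, 9, 12, 25, 42, 50]
t=10: [19, 29, 39, 36, 36, 38, 33, 30, 36, 33, 21, 18]
t=11: [50, 31, 12, 9, 10, 11, 19, 23, 18, 27, 47, 55]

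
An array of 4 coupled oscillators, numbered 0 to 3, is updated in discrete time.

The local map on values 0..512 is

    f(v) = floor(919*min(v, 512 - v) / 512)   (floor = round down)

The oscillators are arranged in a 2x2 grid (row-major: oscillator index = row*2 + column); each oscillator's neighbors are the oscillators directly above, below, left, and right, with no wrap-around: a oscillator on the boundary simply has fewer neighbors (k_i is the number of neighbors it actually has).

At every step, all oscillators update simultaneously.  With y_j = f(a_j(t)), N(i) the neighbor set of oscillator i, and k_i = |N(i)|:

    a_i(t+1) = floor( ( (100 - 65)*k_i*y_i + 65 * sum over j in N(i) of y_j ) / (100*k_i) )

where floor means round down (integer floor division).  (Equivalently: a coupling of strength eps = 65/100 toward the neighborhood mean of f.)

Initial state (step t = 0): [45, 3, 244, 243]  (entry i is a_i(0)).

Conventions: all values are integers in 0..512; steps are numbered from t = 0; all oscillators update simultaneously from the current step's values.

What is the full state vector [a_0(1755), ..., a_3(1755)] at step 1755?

Simulating step by step:
t=0: [45, 3, 244, 243]
t=1: [171, 169, 320, 296]
t=2: [317, 331, 345, 345]
t=3: [324, 324, 315, 307]
t=4: [342, 346, 352, 352]
t=5: [296, 296, 292, 290]
t=6: [389, 390, 393, 393]
t=7: [217, 217, 215, 214]
t=8: [387, 387, 385, 385]
t=9: [224, 224, 226, 226]
t=10: [402, 402, 404, 404]
t=11: [195, 195, 194, 194]
t=12: [349, 349, 348, 348]
t=13: [292, 292, 293, 293]
t=14: [393, 393, 393, 393]
t=15: [213, 213, 213, 213]
t=16: [382, 382, 382, 382]
t=17: [233, 233, 233, 233]
t=18: [418, 418, 418, 418]
t=19: [168, 168, 168, 168]
t=20: [301, 301, 301, 301]
t=21: [378, 378, 378, 378]
t=22: [240, 240, 240, 240]
t=23: [430, 430, 430, 430]
t=24: [147, 147, 147, 147]
t=25: [263, 263, 263, 263]
t=26: [446, 446, 446, 446]
t=27: [118, 118, 118, 118]
t=28: [211, 211, 211, 211]
t=29: [378, 378, 378, 378]

Answer: [118, 118, 118, 118]
Key observation: The state at step 21, [378, 378, 378, 378], reappears at step 29: the system is in a cycle of period 8 from step 21 on.  Therefore the state at step 1755 equals the state at step 21 + ((1755 - 21) mod 8) = 27, which is [118, 118, 118, 118].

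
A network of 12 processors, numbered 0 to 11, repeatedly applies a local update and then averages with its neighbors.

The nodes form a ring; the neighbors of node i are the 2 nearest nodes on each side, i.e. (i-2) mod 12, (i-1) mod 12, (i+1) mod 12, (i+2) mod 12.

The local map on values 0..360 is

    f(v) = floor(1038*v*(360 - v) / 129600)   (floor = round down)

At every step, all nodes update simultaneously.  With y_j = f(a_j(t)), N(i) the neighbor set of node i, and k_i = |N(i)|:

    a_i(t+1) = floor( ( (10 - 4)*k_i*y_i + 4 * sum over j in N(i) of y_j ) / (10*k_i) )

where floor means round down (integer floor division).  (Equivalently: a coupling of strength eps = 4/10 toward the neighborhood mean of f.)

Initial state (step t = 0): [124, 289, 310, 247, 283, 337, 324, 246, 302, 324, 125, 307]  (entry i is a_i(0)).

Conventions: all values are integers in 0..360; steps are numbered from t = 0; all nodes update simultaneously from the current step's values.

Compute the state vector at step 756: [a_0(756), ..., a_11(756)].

Simulating step by step:
t=0: [124, 289, 310, 247, 283, 337, 324, 246, 302, 324, 125, 307]
t=1: [205, 169, 153, 186, 154, 108, 115, 173, 148, 128, 200, 150]
t=2: [254, 256, 254, 253, 247, 229, 233, 248, 248, 244, 253, 251]
t=3: [215, 214, 215, 218, 224, 233, 232, 225, 223, 223, 217, 218]
t=4: [248, 249, 248, 246, 242, 239, 238, 242, 243, 244, 247, 247]
t=5: [222, 221, 222, 224, 227, 229, 230, 228, 227, 225, 223, 223]
t=6: [244, 245, 244, 243, 241, 240, 239, 240, 241, 242, 243, 244]
t=7: [226, 225, 226, 227, 228, 229, 230, 229, 229, 228, 227, 226]
t=8: [242, 242, 241, 241, 240, 240, 239, 240, 240, 240, 241, 241]
t=9: [228, 228, 228, 229, 229, 230, 230, 230, 230, 229, 229, 228]
t=10: [240, 240, 240, 240, 239, 239, 239, 239, 239, 239, 240, 240]
t=11: [230, 230, 230, 230, 230, 230, 231, 231, 230, 230, 230, 230]
t=12: [239, 239, 239, 239, 238, 238, 238, 238, 238, 238, 239, 239]
t=13: [231, 231, 231, 231, 231, 231, 232, 232, 231, 231, 231, 231]
t=14: [238, 238, 238, 238, 237, 237, 237, 237, 237, 237, 238, 238]
t=15: [232, 232, 232, 232, 232, 232, 233, 233, 232, 232, 232, 232]
t=16: [237, 237, 237, 237, 237, 237, 237, 237, 237, 237, 237, 237]
t=17: [233, 233, 233, 233, 233, 233, 233, 233, 233, 233, 233, 233]
t=18: [237, 237, 237, 237, 237, 237, 237, 237, 237, 237, 237, 237]

Answer: [237, 237, 237, 237, 237, 237, 237, 237, 237, 237, 237, 237]
Key observation: The state at step 16, [237, 237, 237, 237, 237, 237, 237, 237, 237, 237, 237, 237], reappears at step 18: the system is in a cycle of period 2 from step 16 on.  Therefore the state at step 756 equals the state at step 16 + ((756 - 16) mod 2) = 16, which is [237, 237, 237, 237, 237, 237, 237, 237, 237, 237, 237, 237].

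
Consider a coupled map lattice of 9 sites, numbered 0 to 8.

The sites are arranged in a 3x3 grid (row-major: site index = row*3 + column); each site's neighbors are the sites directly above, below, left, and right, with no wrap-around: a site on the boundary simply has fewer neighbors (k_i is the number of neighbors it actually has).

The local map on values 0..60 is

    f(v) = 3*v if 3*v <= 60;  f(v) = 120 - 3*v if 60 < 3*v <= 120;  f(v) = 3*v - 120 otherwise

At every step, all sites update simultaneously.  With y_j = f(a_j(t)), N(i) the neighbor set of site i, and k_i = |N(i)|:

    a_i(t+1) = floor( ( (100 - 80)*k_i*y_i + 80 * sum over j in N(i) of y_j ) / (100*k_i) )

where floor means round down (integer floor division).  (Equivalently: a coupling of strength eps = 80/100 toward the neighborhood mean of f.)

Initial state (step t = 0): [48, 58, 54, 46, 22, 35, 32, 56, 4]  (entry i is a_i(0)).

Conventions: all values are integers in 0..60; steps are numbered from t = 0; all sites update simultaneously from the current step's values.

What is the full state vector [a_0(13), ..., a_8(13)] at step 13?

Answer: [39, 20, 18, 25, 20, 19, 25, 13, 13]

Derivation:
t=0: [48, 58, 54, 46, 22, 35, 32, 56, 4]
t=1: [33, 42, 36, 30, 37, 31, 31, 33, 27]
t=2: [18, 12, 15, 21, 18, 21, 25, 24, 27]
t=3: [48, 48, 46, 52, 50, 48, 51, 46, 49]
t=4: [28, 24, 22, 30, 26, 24, 28, 27, 22]
t=5: [38, 44, 49, 36, 41, 49, 34, 43, 45]
t=6: [10, 12, 21, 9, 12, 17, 12, 11, 17]
t=7: [31, 40, 46, 32, 36, 48, 31, 39, 43]
t=8: [15, 15, 13, 22, 12, 15, 16, 13, 12]
t=9: [48, 41, 43, 45, 43, 38, 46, 39, 40]
t=10: [12, 11, 5, 16, 7, 6, 10, 7, 3]
t=11: [39, 25, 23, 32, 28, 15, 33, 20, 17]
t=12: [28, 33, 46, 20, 42, 45, 37, 40, 52]
t=13: [39, 20, 18, 25, 20, 19, 25, 13, 13]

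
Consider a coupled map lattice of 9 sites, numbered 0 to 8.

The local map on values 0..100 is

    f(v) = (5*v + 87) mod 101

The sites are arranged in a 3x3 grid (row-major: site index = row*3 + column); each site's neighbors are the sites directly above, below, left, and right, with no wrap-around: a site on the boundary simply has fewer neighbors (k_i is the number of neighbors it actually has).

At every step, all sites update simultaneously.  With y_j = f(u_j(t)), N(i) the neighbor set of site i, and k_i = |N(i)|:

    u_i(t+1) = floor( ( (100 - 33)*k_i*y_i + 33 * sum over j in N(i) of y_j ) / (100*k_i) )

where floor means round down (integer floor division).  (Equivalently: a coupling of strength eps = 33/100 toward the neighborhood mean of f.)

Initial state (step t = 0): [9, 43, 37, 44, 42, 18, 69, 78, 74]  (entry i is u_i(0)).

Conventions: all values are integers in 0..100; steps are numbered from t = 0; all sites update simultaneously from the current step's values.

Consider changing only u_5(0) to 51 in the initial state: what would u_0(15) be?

Simulating step by step:
t=0: [9, 43, 37, 44, 42, 51, 69, 78, 74]
t=1: [37, 88, 69, 19, 81, 50, 31, 68, 53]
t=2: [63, 35, 28, 76, 72, 40, 43, 34, 42]
t=3: [86, 58, 40, 68, 50, 74, 86, 63, 86]
t=4: [24, 63, 77, 21, 43, 49, 28, 72, 33]
t=5: [34, 85, 66, 75, 88, 43, 38, 48, 45]
t=6: [47, 14, 26, 55, 30, 71, 63, 27, 26]
t=7: [31, 45, 25, 56, 37, 32, 79, 29, 19]
t=8: [38, 19, 15, 63, 59, 47, 67, 45, 66]
t=9: [79, 77, 57, 85, 70, 29, 29, 18, 13]
t=10: [64, 65, 62, 20, 37, 36, 33, 63, 51]
t=11: [17, 23, 75, 71, 68, 65, 64, 83, 53]
t=12: [53, 16, 40, 36, 27, 19, 24, 73, 50]
t=13: [54, 61, 81, 51, 34, 69, 21, 38, 44]
t=14: [57, 81, 78, 48, 55, 34, 79, 66, 19]
t=15: [64, 81, 72, 38, 54, 60, 58, 32, 65]

Answer: u_0(15) = 64
Key observation: This trace re-runs the system from the modified initial state.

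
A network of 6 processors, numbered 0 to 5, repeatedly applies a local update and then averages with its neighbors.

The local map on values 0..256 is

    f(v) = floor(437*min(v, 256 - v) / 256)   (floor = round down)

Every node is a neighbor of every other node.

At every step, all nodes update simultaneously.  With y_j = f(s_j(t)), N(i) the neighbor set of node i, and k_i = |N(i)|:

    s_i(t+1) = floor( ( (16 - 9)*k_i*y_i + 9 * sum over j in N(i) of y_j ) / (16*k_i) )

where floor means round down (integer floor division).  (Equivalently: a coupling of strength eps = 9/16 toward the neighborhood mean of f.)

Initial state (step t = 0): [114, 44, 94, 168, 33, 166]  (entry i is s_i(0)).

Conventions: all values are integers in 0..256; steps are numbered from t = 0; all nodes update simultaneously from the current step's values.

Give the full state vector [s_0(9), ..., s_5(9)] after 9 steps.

Answer: [184, 184, 184, 184, 184, 184]

Derivation:
t=0: [114, 44, 94, 168, 33, 166]
t=1: [151, 113, 140, 137, 106, 138]
t=2: [187, 192, 194, 195, 188, 195]
t=3: [111, 109, 107, 107, 111, 107]
t=4: [186, 185, 184, 184, 186, 184]
t=5: [120, 120, 121, 121, 120, 121]
t=6: [204, 204, 205, 205, 204, 205]
t=7: [87, 87, 87, 87, 87, 87]
t=8: [148, 148, 148, 148, 148, 148]
t=9: [184, 184, 184, 184, 184, 184]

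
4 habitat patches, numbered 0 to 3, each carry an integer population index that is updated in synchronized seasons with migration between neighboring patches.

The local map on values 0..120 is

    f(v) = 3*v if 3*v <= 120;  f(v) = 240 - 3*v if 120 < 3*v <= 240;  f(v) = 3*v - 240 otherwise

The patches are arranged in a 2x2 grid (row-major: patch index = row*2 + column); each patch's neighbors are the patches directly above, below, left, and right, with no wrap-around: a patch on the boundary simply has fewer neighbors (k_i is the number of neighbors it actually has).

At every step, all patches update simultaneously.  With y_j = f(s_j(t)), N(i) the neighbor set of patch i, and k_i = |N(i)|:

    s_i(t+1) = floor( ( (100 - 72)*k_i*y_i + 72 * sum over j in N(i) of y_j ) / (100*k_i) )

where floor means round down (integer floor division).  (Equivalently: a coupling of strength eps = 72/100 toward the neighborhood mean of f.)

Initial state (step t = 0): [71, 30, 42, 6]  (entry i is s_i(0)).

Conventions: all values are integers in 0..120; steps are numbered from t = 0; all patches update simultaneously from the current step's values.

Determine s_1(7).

Simulating step by step:
t=0: [71, 30, 42, 6]
t=1: [81, 41, 48, 78]
t=2: [77, 36, 30, 78]
t=3: [73, 35, 30, 72]
t=4: [76, 45, 41, 76]
t=5: [83, 38, 41, 83]
t=6: [85, 38, 39, 85]
t=7: [87, 42, 43, 87]

Answer: s_1(7) = 42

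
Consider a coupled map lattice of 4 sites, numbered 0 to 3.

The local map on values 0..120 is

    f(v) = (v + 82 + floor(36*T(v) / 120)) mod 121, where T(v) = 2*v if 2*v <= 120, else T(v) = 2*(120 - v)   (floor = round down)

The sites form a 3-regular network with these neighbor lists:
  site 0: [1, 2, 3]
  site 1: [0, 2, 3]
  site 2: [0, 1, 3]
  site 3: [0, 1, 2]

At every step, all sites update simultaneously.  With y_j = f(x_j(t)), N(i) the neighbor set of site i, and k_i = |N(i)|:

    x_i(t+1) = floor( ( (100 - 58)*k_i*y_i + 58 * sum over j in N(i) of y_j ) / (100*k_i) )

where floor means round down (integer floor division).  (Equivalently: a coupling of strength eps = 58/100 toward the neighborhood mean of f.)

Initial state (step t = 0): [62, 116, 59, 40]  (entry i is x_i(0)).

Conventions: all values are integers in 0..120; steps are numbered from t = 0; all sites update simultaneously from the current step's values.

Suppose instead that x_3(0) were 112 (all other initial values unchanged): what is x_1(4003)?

Answer: x_1(4003) = 52
Key observation: The state at step 10, [57, 57, 57, 57], reappears at step 18: the system is in a cycle of period 8 from step 10 on.  Therefore the state at step 4003 equals the state at step 10 + ((4003 - 10) mod 8) = 11, which is [52, 52, 52, 52].

Derivation:
t=0: [62, 116, 59, 112]
t=1: [64, 69, 64, 69]
t=2: [58, 59, 58, 59]
t=3: [53, 54, 53, 54]
t=4: [45, 46, 45, 46]
t=5: [33, 33, 33, 33]
t=6: [13, 13, 13, 13]
t=7: [102, 102, 102, 102]
t=8: [73, 73, 73, 73]
t=9: [62, 62, 62, 62]
t=10: [57, 57, 57, 57]
t=11: [52, 52, 52, 52]
t=12: [44, 44, 44, 44]
t=13: [31, 31, 31, 31]
t=14: [10, 10, 10, 10]
t=15: [98, 98, 98, 98]
t=16: [72, 72, 72, 72]
t=17: [61, 61, 61, 61]
t=18: [57, 57, 57, 57]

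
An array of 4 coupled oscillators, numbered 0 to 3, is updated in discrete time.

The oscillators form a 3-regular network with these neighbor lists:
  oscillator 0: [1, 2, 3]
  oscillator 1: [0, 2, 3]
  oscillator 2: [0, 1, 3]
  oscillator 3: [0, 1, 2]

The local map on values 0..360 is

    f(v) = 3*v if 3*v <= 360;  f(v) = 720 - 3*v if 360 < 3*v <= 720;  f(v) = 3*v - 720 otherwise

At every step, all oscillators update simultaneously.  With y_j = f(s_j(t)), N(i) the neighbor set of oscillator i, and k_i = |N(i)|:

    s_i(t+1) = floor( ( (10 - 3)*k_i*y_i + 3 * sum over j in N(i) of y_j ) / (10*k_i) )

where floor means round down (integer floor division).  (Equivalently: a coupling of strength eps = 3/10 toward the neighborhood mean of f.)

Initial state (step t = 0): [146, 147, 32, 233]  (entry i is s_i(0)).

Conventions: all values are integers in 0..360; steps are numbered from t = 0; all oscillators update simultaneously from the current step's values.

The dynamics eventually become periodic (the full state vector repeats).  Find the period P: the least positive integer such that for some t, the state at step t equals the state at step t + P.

Answer: 16
Key observation: The state at step 49, [108, 108, 128, 108], reappears at step 65 — and no state repeats earlier — so the cycle the system enters has period 16.

Derivation:
t=0: [146, 147, 32, 233]
t=1: [237, 235, 125, 80]
t=2: [66, 69, 267, 204]
t=3: [178, 183, 108, 124]
t=4: [214, 205, 297, 311]
t=5: [103, 119, 159, 184]
t=6: [293, 321, 253, 208]
t=7: [149, 199, 77, 111]
t=8: [259, 169, 234, 295]
t=9: [79, 173, 56, 144]
t=10: [231, 210, 190, 262]
t=11: [49, 87, 123, 72]
t=12: [185, 254, 308, 227]
t=13: [144, 70, 167, 68]
t=14: [264, 218, 223, 214]
t=15: [69, 66, 57, 73]
t=16: [203, 198, 182, 210]
t=17: [116, 125, 154, 104]
t=18: [335, 333, 281, 313]
t=19: [261, 258, 164, 222]
t=20: [77, 72, 176, 72]
t=21: [224, 215, 200, 215]
t=22: [60, 76, 103, 76]
t=23: [202, 231, 279, 231]
t=24: [96, 44, 98, 44]
t=25: [257, 163, 261, 163]
t=26: [88, 196, 95, 196]
t=27: [239, 160, 252, 160]
t=28: [53, 195, 73, 195]
t=29: [160, 145, 196, 145]
t=30: [238, 265, 173, 265]
t=31: [39, 80, 156, 80]
t=32: [155, 228, 236, 228]
t=33: [186, 55, 41, 55]
t=34: [158, 160, 135, 160]
t=35: [251, 248, 293, 248]
t=36: [43, 38, 119, 38]
t=37: [148, 139, 285, 139]
t=38: [267, 283, 182, 283]
t=39: [99, 128, 155, 128]
t=40: [300, 324, 275, 324]
t=41: [186, 230, 141, 230]
t=42: [149, 69, 230, 69]
t=43: [235, 195, 89, 195]
t=44: [64, 136, 215, 136]
t=45: [204, 276, 134, 276]
t=46: [129, 129, 255, 129]
t=47: [304, 304, 131, 304]
t=48: [205, 205, 286, 205]
t=49: [108, 108, 128, 108]
t=50: [325, 325, 332, 325]
t=51: [257, 257, 269, 257]
t=52: [54, 54, 76, 54]
t=53: [168, 168, 208, 168]
t=54: [204, 204, 132, 204]
t=55: [129, 129, 259, 129]
t=56: [305, 305, 139, 305]
t=57: [205, 205, 270, 205]
t=58: [103, 103, 94, 103]
t=59: [306, 306, 290, 306]
t=60: [193, 193, 164, 193]
t=61: [149, 149, 201, 149]
t=62: [257, 257, 163, 257]
t=63: [69, 69, 177, 69]
t=64: [205, 205, 194, 205]
t=65: [108, 108, 128, 108]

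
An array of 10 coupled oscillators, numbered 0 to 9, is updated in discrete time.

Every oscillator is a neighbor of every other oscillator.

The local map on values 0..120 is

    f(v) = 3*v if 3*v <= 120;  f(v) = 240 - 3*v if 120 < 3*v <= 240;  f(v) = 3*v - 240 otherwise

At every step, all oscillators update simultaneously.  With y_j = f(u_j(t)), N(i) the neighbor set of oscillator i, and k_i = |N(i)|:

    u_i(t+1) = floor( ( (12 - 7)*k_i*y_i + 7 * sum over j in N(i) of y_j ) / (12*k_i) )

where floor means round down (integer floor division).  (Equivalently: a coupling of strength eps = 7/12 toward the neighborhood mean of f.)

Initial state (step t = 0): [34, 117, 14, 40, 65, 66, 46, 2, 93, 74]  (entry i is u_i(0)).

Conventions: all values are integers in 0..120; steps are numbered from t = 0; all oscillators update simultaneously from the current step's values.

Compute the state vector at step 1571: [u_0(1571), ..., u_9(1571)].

Answer: [33, 29, 29, 30, 32, 29, 33, 33, 30, 26]
Key observation: The state at step 30, [93, 89, 89, 90, 92, 89, 93, 93, 90, 86], reappears at step 32: the system is in a cycle of period 2 from step 30 on.  Therefore the state at step 1571 equals the state at step 30 + ((1571 - 30) mod 2) = 31, which is [33, 29, 29, 30, 32, 29, 33, 33, 30, 26].

Derivation:
t=0: [34, 117, 14, 40, 65, 66, 46, 2, 93, 74]
t=1: [76, 79, 55, 82, 56, 55, 76, 42, 54, 46]
t=2: [39, 36, 61, 37, 60, 61, 39, 75, 63, 71]
t=3: [87, 84, 66, 85, 67, 66, 87, 51, 64, 56]
t=4: [33, 30, 40, 31, 39, 40, 33, 56, 42, 51]
t=5: [100, 97, 107, 98, 106, 107, 100, 90, 105, 96]
t=6: [61, 58, 68, 59, 67, 68, 61, 50, 66, 56]
t=7: [56, 59, 48, 58, 49, 48, 56, 67, 50, 61]
t=8: [73, 70, 82, 71, 80, 82, 73, 61, 79, 68]
t=9: [20, 23, 15, 22, 13, 15, 20, 33, 14, 26]
t=10: [60, 63, 54, 62, 52, 54, 60, 73, 53, 66]
t=11: [60, 57, 66, 58, 69, 66, 60, 46, 67, 54]
t=12: [59, 62, 53, 61, 49, 53, 59, 74, 52, 65]
t=13: [63, 60, 69, 61, 74, 69, 63, 47, 70, 57]
t=14: [50, 53, 44, 52, 38, 44, 50, 67, 43, 56]
t=15: [89, 86, 96, 87, 98, 96, 89, 71, 97, 83]
t=16: [30, 27, 38, 28, 40, 38, 30, 30, 39, 24]
t=17: [94, 91, 103, 92, 105, 103, 94, 94, 104, 88]
t=18: [47, 44, 56, 45, 59, 56, 47, 47, 58, 41]
t=19: [93, 96, 83, 95, 80, 83, 93, 93, 81, 99]
t=20: [32, 35, 21, 34, 18, 21, 32, 32, 19, 38]
t=21: [88, 91, 77, 90, 73, 77, 88, 88, 74, 94]
t=22: [23, 26, 18, 25, 22, 18, 23, 23, 21, 29]
t=23: [68, 71, 63, 70, 67, 63, 68, 68, 66, 74]
t=24: [36, 33, 41, 34, 37, 41, 36, 36, 38, 30]
t=25: [107, 104, 110, 105, 108, 110, 107, 107, 109, 101]
t=26: [80, 77, 83, 78, 81, 83, 80, 80, 82, 74]
t=27: [3, 7, 7, 6, 4, 7, 3, 3, 6, 10]
t=28: [14, 18, 18, 17, 15, 18, 14, 14, 17, 21]
t=29: [47, 51, 51, 50, 48, 51, 47, 47, 50, 54]
t=30: [93, 89, 89, 90, 92, 89, 93, 93, 90, 86]
t=31: [33, 29, 29, 30, 32, 29, 33, 33, 30, 26]
t=32: [93, 89, 89, 90, 92, 89, 93, 93, 90, 86]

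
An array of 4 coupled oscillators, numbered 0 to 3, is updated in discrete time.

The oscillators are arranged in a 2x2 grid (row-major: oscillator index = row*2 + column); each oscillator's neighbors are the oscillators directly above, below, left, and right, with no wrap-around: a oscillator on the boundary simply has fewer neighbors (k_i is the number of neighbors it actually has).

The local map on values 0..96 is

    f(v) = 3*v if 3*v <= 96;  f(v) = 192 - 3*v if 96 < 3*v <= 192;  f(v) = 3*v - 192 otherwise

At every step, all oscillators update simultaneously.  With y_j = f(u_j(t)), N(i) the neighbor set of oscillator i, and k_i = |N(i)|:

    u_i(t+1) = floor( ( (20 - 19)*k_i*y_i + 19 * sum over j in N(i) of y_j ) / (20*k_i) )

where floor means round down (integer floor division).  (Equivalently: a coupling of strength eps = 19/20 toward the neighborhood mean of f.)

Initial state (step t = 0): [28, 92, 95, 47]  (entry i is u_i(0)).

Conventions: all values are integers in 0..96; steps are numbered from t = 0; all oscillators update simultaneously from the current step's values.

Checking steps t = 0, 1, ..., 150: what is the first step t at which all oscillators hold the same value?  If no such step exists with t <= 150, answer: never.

Answer: 10
Key observation: Synchronization is absorbing here: once all oscillators are equal they stay equal, and step 10 is the first all-equal step.

Derivation:
t=0: [28, 92, 95, 47]  (not all equal)
t=1: [88, 68, 68, 86]  (not all equal)
t=2: [15, 66, 66, 14]  (not all equal)
t=3: [7, 41, 41, 7]  (not all equal)
t=4: [66, 23, 23, 66]  (not all equal)
t=5: [65, 9, 9, 65]  (not all equal)
t=6: [25, 4, 4, 25]  (not all equal)
t=7: [15, 71, 71, 15]  (not all equal)
t=8: [22, 43, 43, 22]  (not all equal)
t=9: [63, 65, 65, 63]  (not all equal)
t=10: [3, 3, 3, 3]  (all equal)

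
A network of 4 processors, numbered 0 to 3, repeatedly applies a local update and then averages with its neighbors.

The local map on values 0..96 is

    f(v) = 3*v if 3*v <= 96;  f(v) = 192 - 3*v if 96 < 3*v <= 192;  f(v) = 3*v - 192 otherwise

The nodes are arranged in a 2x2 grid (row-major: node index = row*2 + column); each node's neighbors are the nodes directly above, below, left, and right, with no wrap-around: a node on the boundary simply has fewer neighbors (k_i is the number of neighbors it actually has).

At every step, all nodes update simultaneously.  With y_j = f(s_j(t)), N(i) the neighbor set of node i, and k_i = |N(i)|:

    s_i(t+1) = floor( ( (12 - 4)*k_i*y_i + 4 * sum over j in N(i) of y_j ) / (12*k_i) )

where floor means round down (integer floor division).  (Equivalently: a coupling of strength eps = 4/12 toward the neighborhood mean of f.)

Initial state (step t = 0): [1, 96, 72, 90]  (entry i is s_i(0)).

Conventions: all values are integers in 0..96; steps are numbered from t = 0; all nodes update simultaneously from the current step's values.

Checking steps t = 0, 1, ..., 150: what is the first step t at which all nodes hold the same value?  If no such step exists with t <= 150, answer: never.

Simulating step by step:
t=0: [1, 96, 72, 90]  (not all equal)
t=1: [22, 77, 29, 72]  (not all equal)
t=2: [65, 41, 73, 37]  (not all equal)
t=3: [18, 60, 32, 70]  (not all equal)
t=4: [54, 20, 76, 30]  (not all equal)
t=5: [36, 60, 44, 76]  (not all equal)
t=6: [68, 28, 60, 36]  (not all equal)
t=7: [24, 72, 24, 72]  (not all equal)
t=8: [64, 32, 64, 32]  (not all equal)
t=9: [16, 80, 16, 80]  (not all equal)
t=10: [48, 48, 48, 48]  (all equal)

Answer: 10
Key observation: Synchronization is absorbing here: once all nodes are equal they stay equal, and step 10 is the first all-equal step.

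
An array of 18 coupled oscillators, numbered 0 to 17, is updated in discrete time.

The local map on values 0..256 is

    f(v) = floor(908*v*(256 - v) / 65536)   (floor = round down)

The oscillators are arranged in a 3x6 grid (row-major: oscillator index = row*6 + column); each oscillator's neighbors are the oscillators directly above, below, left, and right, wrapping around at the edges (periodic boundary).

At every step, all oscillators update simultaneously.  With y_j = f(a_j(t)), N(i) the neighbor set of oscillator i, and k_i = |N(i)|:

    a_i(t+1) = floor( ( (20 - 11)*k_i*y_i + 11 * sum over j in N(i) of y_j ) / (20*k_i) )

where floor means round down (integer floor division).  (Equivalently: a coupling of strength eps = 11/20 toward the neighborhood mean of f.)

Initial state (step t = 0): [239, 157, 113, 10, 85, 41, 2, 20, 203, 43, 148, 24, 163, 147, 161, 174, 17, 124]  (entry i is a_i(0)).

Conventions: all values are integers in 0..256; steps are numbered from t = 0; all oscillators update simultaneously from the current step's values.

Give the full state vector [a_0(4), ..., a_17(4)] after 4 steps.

Simulating step by step:
t=0: [239, 157, 113, 10, 85, 41, 2, 20, 203, 43, 148, 24, 163, 147, 161, 174, 17, 124]
t=1: [101, 174, 184, 118, 149, 131, 59, 110, 152, 139, 162, 113, 164, 195, 203, 147, 141, 165]
t=2: [206, 196, 190, 217, 220, 220, 192, 201, 205, 221, 217, 211, 197, 180, 175, 212, 218, 214]
t=3: [146, 163, 162, 123, 111, 118, 157, 160, 151, 117, 116, 130, 158, 177, 175, 131, 117, 126]
t=4: [218, 209, 211, 223, 223, 224, 216, 210, 214, 224, 224, 224, 214, 201, 204, 221, 224, 224]

Answer: [218, 209, 211, 223, 223, 224, 216, 210, 214, 224, 224, 224, 214, 201, 204, 221, 224, 224]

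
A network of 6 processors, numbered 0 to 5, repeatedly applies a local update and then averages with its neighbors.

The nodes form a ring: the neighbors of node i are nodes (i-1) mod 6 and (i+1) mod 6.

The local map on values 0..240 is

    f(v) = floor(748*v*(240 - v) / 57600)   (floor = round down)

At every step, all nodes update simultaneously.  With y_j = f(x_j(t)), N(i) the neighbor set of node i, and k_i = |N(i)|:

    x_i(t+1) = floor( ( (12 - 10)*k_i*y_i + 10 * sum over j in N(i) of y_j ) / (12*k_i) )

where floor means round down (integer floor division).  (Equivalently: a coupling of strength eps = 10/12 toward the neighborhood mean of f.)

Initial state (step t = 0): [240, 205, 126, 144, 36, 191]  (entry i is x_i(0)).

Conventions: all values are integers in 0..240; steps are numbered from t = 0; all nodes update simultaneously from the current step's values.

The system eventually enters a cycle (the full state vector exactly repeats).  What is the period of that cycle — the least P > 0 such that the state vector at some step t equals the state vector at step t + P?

Simulating step by step:
t=0: [240, 205, 126, 144, 36, 191]
t=1: [89, 93, 144, 146, 140, 59]
t=2: [160, 176, 177, 179, 161, 170]
t=3: [152, 153, 143, 152, 150, 163]
t=4: [168, 175, 173, 176, 168, 172]
t=5: [150, 152, 147, 152, 149, 156]
t=6: [172, 175, 173, 175, 172, 174]
t=7: [148, 149, 147, 149, 148, 150]
t=8: [175, 176, 176, 176, 175, 175]
t=9: [146, 146, 146, 146, 146, 147]
t=10: [177, 178, 178, 178, 177, 177]
t=11: [143, 143, 143, 143, 143, 144]
t=12: [179, 180, 180, 180, 179, 179]
t=13: [140, 140, 140, 140, 140, 141]
t=14: [181, 181, 181, 181, 181, 181]
t=15: [138, 138, 138, 138, 138, 138]
t=16: [182, 182, 182, 182, 182, 182]
t=17: [137, 137, 137, 137, 137, 137]
t=18: [183, 183, 183, 183, 183, 183]
t=19: [135, 135, 135, 135, 135, 135]
t=20: [184, 184, 184, 184, 184, 184]
t=21: [133, 133, 133, 133, 133, 133]
t=22: [184, 184, 184, 184, 184, 184]

Answer: 2
Key observation: The state at step 20, [184, 184, 184, 184, 184, 184], reappears at step 22 — and no state repeats earlier — so the cycle the system enters has period 2.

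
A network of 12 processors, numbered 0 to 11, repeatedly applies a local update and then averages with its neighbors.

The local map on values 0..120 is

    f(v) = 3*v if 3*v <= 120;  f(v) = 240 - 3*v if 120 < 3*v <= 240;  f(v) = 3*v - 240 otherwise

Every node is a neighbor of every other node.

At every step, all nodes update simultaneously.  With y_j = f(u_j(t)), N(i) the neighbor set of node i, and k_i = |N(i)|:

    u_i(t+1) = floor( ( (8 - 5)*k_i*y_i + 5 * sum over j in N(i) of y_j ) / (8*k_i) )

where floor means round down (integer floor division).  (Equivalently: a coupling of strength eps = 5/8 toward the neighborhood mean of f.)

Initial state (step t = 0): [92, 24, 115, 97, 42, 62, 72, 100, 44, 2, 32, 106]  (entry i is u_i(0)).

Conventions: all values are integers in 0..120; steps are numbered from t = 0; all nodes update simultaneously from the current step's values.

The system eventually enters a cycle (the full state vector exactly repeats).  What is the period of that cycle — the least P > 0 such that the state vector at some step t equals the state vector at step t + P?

Simulating step by step:
t=0: [92, 24, 115, 97, 42, 62, 72, 100, 44, 2, 32, 106]
t=1: [57, 68, 79, 61, 81, 62, 53, 64, 80, 47, 76, 70]
t=2: [49, 39, 28, 46, 28, 45, 53, 43, 27, 59, 31, 37]
t=3: [93, 101, 90, 96, 90, 97, 89, 99, 89, 83, 93, 99]
t=4: [39, 47, 36, 42, 36, 43, 35, 45, 35, 29, 39, 45]
t=5: [110, 104, 107, 109, 107, 108, 106, 106, 106, 100, 110, 106]
t=6: [83, 77, 80, 82, 80, 81, 79, 79, 79, 73, 83, 79]
t=7: [6, 6, 3, 5, 3, 4, 4, 4, 4, 10, 6, 4]
t=8: [15, 15, 12, 14, 12, 13, 13, 13, 13, 19, 15, 13]
t=9: [42, 42, 39, 41, 39, 40, 40, 40, 40, 46, 42, 40]
t=10: [115, 115, 116, 116, 116, 117, 117, 117, 117, 111, 115, 117]
t=11: [106, 106, 107, 107, 107, 108, 108, 108, 108, 102, 106, 108]
t=12: [79, 79, 80, 80, 80, 81, 81, 81, 81, 75, 79, 81]
t=13: [3, 3, 2, 2, 2, 3, 3, 3, 3, 6, 3, 3]
t=14: [9, 9, 8, 8, 8, 9, 9, 9, 9, 11, 9, 9]
t=15: [26, 26, 25, 25, 25, 26, 26, 26, 26, 28, 26, 26]
t=16: [77, 77, 76, 76, 76, 77, 77, 77, 77, 79, 77, 77]
t=17: [9, 9, 10, 10, 10, 9, 9, 9, 9, 7, 9, 9]
t=18: [27, 27, 28, 28, 28, 27, 27, 27, 27, 25, 27, 27]
t=19: [81, 81, 82, 82, 82, 81, 81, 81, 81, 79, 81, 81]
t=20: [3, 3, 4, 4, 4, 3, 3, 3, 3, 3, 3, 3]
t=21: [9, 9, 10, 10, 10, 9, 9, 9, 9, 9, 9, 9]
t=22: [27, 27, 28, 28, 28, 27, 27, 27, 27, 27, 27, 27]
t=23: [81, 81, 82, 82, 82, 81, 81, 81, 81, 81, 81, 81]
t=24: [3, 3, 4, 4, 4, 3, 3, 3, 3, 3, 3, 3]

Answer: 4
Key observation: The state at step 20, [3, 3, 4, 4, 4, 3, 3, 3, 3, 3, 3, 3], reappears at step 24 — and no state repeats earlier — so the cycle the system enters has period 4.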